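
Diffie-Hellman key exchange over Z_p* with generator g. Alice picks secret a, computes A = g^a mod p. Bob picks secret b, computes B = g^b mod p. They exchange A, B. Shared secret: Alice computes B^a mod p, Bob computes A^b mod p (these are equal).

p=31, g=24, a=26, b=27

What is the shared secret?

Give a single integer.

Answer: 16

Derivation:
A = 24^26 mod 31  (bits of 26 = 11010)
  bit 0 = 1: r = r^2 * 24 mod 31 = 1^2 * 24 = 1*24 = 24
  bit 1 = 1: r = r^2 * 24 mod 31 = 24^2 * 24 = 18*24 = 29
  bit 2 = 0: r = r^2 mod 31 = 29^2 = 4
  bit 3 = 1: r = r^2 * 24 mod 31 = 4^2 * 24 = 16*24 = 12
  bit 4 = 0: r = r^2 mod 31 = 12^2 = 20
  -> A = 20
B = 24^27 mod 31  (bits of 27 = 11011)
  bit 0 = 1: r = r^2 * 24 mod 31 = 1^2 * 24 = 1*24 = 24
  bit 1 = 1: r = r^2 * 24 mod 31 = 24^2 * 24 = 18*24 = 29
  bit 2 = 0: r = r^2 mod 31 = 29^2 = 4
  bit 3 = 1: r = r^2 * 24 mod 31 = 4^2 * 24 = 16*24 = 12
  bit 4 = 1: r = r^2 * 24 mod 31 = 12^2 * 24 = 20*24 = 15
  -> B = 15
s = B^a = 15^26 mod 31  (bits of 26 = 11010)
  bit 0 = 1: r = r^2 * 15 mod 31 = 1^2 * 15 = 1*15 = 15
  bit 1 = 1: r = r^2 * 15 mod 31 = 15^2 * 15 = 8*15 = 27
  bit 2 = 0: r = r^2 mod 31 = 27^2 = 16
  bit 3 = 1: r = r^2 * 15 mod 31 = 16^2 * 15 = 8*15 = 27
  bit 4 = 0: r = r^2 mod 31 = 27^2 = 16
  -> s = B^a = 16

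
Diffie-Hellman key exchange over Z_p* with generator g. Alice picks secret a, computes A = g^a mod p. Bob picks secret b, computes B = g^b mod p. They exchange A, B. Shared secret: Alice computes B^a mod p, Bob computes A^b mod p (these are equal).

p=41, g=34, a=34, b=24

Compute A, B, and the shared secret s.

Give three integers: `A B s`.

Answer: 39 18 16

Derivation:
A = 34^34 mod 41  (bits of 34 = 100010)
  bit 0 = 1: r = r^2 * 34 mod 41 = 1^2 * 34 = 1*34 = 34
  bit 1 = 0: r = r^2 mod 41 = 34^2 = 8
  bit 2 = 0: r = r^2 mod 41 = 8^2 = 23
  bit 3 = 0: r = r^2 mod 41 = 23^2 = 37
  bit 4 = 1: r = r^2 * 34 mod 41 = 37^2 * 34 = 16*34 = 11
  bit 5 = 0: r = r^2 mod 41 = 11^2 = 39
  -> A = 39
B = 34^24 mod 41  (bits of 24 = 11000)
  bit 0 = 1: r = r^2 * 34 mod 41 = 1^2 * 34 = 1*34 = 34
  bit 1 = 1: r = r^2 * 34 mod 41 = 34^2 * 34 = 8*34 = 26
  bit 2 = 0: r = r^2 mod 41 = 26^2 = 20
  bit 3 = 0: r = r^2 mod 41 = 20^2 = 31
  bit 4 = 0: r = r^2 mod 41 = 31^2 = 18
  -> B = 18
s = B^a = 18^34 mod 41  (bits of 34 = 100010)
  bit 0 = 1: r = r^2 * 18 mod 41 = 1^2 * 18 = 1*18 = 18
  bit 1 = 0: r = r^2 mod 41 = 18^2 = 37
  bit 2 = 0: r = r^2 mod 41 = 37^2 = 16
  bit 3 = 0: r = r^2 mod 41 = 16^2 = 10
  bit 4 = 1: r = r^2 * 18 mod 41 = 10^2 * 18 = 18*18 = 37
  bit 5 = 0: r = r^2 mod 41 = 37^2 = 16
  -> s = B^a = 16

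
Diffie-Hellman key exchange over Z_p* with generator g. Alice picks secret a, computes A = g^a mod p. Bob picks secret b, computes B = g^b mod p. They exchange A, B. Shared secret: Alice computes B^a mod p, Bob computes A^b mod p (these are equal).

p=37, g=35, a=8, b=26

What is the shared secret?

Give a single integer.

Answer: 12

Derivation:
A = 35^8 mod 37  (bits of 8 = 1000)
  bit 0 = 1: r = r^2 * 35 mod 37 = 1^2 * 35 = 1*35 = 35
  bit 1 = 0: r = r^2 mod 37 = 35^2 = 4
  bit 2 = 0: r = r^2 mod 37 = 4^2 = 16
  bit 3 = 0: r = r^2 mod 37 = 16^2 = 34
  -> A = 34
B = 35^26 mod 37  (bits of 26 = 11010)
  bit 0 = 1: r = r^2 * 35 mod 37 = 1^2 * 35 = 1*35 = 35
  bit 1 = 1: r = r^2 * 35 mod 37 = 35^2 * 35 = 4*35 = 29
  bit 2 = 0: r = r^2 mod 37 = 29^2 = 27
  bit 3 = 1: r = r^2 * 35 mod 37 = 27^2 * 35 = 26*35 = 22
  bit 4 = 0: r = r^2 mod 37 = 22^2 = 3
  -> B = 3
s = B^a = 3^8 mod 37  (bits of 8 = 1000)
  bit 0 = 1: r = r^2 * 3 mod 37 = 1^2 * 3 = 1*3 = 3
  bit 1 = 0: r = r^2 mod 37 = 3^2 = 9
  bit 2 = 0: r = r^2 mod 37 = 9^2 = 7
  bit 3 = 0: r = r^2 mod 37 = 7^2 = 12
  -> s = B^a = 12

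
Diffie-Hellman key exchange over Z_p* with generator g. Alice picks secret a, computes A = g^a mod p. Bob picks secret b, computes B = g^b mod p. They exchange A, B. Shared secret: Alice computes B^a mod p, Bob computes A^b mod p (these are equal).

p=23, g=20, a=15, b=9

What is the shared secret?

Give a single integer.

Answer: 19

Derivation:
A = 20^15 mod 23  (bits of 15 = 1111)
  bit 0 = 1: r = r^2 * 20 mod 23 = 1^2 * 20 = 1*20 = 20
  bit 1 = 1: r = r^2 * 20 mod 23 = 20^2 * 20 = 9*20 = 19
  bit 2 = 1: r = r^2 * 20 mod 23 = 19^2 * 20 = 16*20 = 21
  bit 3 = 1: r = r^2 * 20 mod 23 = 21^2 * 20 = 4*20 = 11
  -> A = 11
B = 20^9 mod 23  (bits of 9 = 1001)
  bit 0 = 1: r = r^2 * 20 mod 23 = 1^2 * 20 = 1*20 = 20
  bit 1 = 0: r = r^2 mod 23 = 20^2 = 9
  bit 2 = 0: r = r^2 mod 23 = 9^2 = 12
  bit 3 = 1: r = r^2 * 20 mod 23 = 12^2 * 20 = 6*20 = 5
  -> B = 5
s = B^a = 5^15 mod 23  (bits of 15 = 1111)
  bit 0 = 1: r = r^2 * 5 mod 23 = 1^2 * 5 = 1*5 = 5
  bit 1 = 1: r = r^2 * 5 mod 23 = 5^2 * 5 = 2*5 = 10
  bit 2 = 1: r = r^2 * 5 mod 23 = 10^2 * 5 = 8*5 = 17
  bit 3 = 1: r = r^2 * 5 mod 23 = 17^2 * 5 = 13*5 = 19
  -> s = B^a = 19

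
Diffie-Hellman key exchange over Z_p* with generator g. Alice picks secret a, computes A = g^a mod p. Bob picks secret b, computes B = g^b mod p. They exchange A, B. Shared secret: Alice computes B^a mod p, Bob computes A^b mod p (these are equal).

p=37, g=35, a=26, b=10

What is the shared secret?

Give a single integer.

A = 35^26 mod 37  (bits of 26 = 11010)
  bit 0 = 1: r = r^2 * 35 mod 37 = 1^2 * 35 = 1*35 = 35
  bit 1 = 1: r = r^2 * 35 mod 37 = 35^2 * 35 = 4*35 = 29
  bit 2 = 0: r = r^2 mod 37 = 29^2 = 27
  bit 3 = 1: r = r^2 * 35 mod 37 = 27^2 * 35 = 26*35 = 22
  bit 4 = 0: r = r^2 mod 37 = 22^2 = 3
  -> A = 3
B = 35^10 mod 37  (bits of 10 = 1010)
  bit 0 = 1: r = r^2 * 35 mod 37 = 1^2 * 35 = 1*35 = 35
  bit 1 = 0: r = r^2 mod 37 = 35^2 = 4
  bit 2 = 1: r = r^2 * 35 mod 37 = 4^2 * 35 = 16*35 = 5
  bit 3 = 0: r = r^2 mod 37 = 5^2 = 25
  -> B = 25
s = B^a = 25^26 mod 37  (bits of 26 = 11010)
  bit 0 = 1: r = r^2 * 25 mod 37 = 1^2 * 25 = 1*25 = 25
  bit 1 = 1: r = r^2 * 25 mod 37 = 25^2 * 25 = 33*25 = 11
  bit 2 = 0: r = r^2 mod 37 = 11^2 = 10
  bit 3 = 1: r = r^2 * 25 mod 37 = 10^2 * 25 = 26*25 = 21
  bit 4 = 0: r = r^2 mod 37 = 21^2 = 34
  -> s = B^a = 34

Answer: 34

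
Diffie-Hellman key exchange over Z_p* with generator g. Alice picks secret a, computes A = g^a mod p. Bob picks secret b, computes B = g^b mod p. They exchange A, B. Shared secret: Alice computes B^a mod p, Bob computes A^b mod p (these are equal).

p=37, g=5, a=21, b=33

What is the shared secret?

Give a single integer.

Answer: 6

Derivation:
A = 5^21 mod 37  (bits of 21 = 10101)
  bit 0 = 1: r = r^2 * 5 mod 37 = 1^2 * 5 = 1*5 = 5
  bit 1 = 0: r = r^2 mod 37 = 5^2 = 25
  bit 2 = 1: r = r^2 * 5 mod 37 = 25^2 * 5 = 33*5 = 17
  bit 3 = 0: r = r^2 mod 37 = 17^2 = 30
  bit 4 = 1: r = r^2 * 5 mod 37 = 30^2 * 5 = 12*5 = 23
  -> A = 23
B = 5^33 mod 37  (bits of 33 = 100001)
  bit 0 = 1: r = r^2 * 5 mod 37 = 1^2 * 5 = 1*5 = 5
  bit 1 = 0: r = r^2 mod 37 = 5^2 = 25
  bit 2 = 0: r = r^2 mod 37 = 25^2 = 33
  bit 3 = 0: r = r^2 mod 37 = 33^2 = 16
  bit 4 = 0: r = r^2 mod 37 = 16^2 = 34
  bit 5 = 1: r = r^2 * 5 mod 37 = 34^2 * 5 = 9*5 = 8
  -> B = 8
s = B^a = 8^21 mod 37  (bits of 21 = 10101)
  bit 0 = 1: r = r^2 * 8 mod 37 = 1^2 * 8 = 1*8 = 8
  bit 1 = 0: r = r^2 mod 37 = 8^2 = 27
  bit 2 = 1: r = r^2 * 8 mod 37 = 27^2 * 8 = 26*8 = 23
  bit 3 = 0: r = r^2 mod 37 = 23^2 = 11
  bit 4 = 1: r = r^2 * 8 mod 37 = 11^2 * 8 = 10*8 = 6
  -> s = B^a = 6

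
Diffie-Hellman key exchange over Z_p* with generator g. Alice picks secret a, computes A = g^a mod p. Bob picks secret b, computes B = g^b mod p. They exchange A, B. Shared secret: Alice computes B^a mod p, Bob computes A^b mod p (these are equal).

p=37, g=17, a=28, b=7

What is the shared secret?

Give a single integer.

A = 17^28 mod 37  (bits of 28 = 11100)
  bit 0 = 1: r = r^2 * 17 mod 37 = 1^2 * 17 = 1*17 = 17
  bit 1 = 1: r = r^2 * 17 mod 37 = 17^2 * 17 = 30*17 = 29
  bit 2 = 1: r = r^2 * 17 mod 37 = 29^2 * 17 = 27*17 = 15
  bit 3 = 0: r = r^2 mod 37 = 15^2 = 3
  bit 4 = 0: r = r^2 mod 37 = 3^2 = 9
  -> A = 9
B = 17^7 mod 37  (bits of 7 = 111)
  bit 0 = 1: r = r^2 * 17 mod 37 = 1^2 * 17 = 1*17 = 17
  bit 1 = 1: r = r^2 * 17 mod 37 = 17^2 * 17 = 30*17 = 29
  bit 2 = 1: r = r^2 * 17 mod 37 = 29^2 * 17 = 27*17 = 15
  -> B = 15
s = B^a = 15^28 mod 37  (bits of 28 = 11100)
  bit 0 = 1: r = r^2 * 15 mod 37 = 1^2 * 15 = 1*15 = 15
  bit 1 = 1: r = r^2 * 15 mod 37 = 15^2 * 15 = 3*15 = 8
  bit 2 = 1: r = r^2 * 15 mod 37 = 8^2 * 15 = 27*15 = 35
  bit 3 = 0: r = r^2 mod 37 = 35^2 = 4
  bit 4 = 0: r = r^2 mod 37 = 4^2 = 16
  -> s = B^a = 16

Answer: 16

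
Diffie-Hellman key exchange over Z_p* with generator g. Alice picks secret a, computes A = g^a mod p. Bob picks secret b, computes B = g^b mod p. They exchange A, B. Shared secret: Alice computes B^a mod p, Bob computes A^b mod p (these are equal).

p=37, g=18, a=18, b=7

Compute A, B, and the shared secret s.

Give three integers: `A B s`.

Answer: 36 13 36

Derivation:
A = 18^18 mod 37  (bits of 18 = 10010)
  bit 0 = 1: r = r^2 * 18 mod 37 = 1^2 * 18 = 1*18 = 18
  bit 1 = 0: r = r^2 mod 37 = 18^2 = 28
  bit 2 = 0: r = r^2 mod 37 = 28^2 = 7
  bit 3 = 1: r = r^2 * 18 mod 37 = 7^2 * 18 = 12*18 = 31
  bit 4 = 0: r = r^2 mod 37 = 31^2 = 36
  -> A = 36
B = 18^7 mod 37  (bits of 7 = 111)
  bit 0 = 1: r = r^2 * 18 mod 37 = 1^2 * 18 = 1*18 = 18
  bit 1 = 1: r = r^2 * 18 mod 37 = 18^2 * 18 = 28*18 = 23
  bit 2 = 1: r = r^2 * 18 mod 37 = 23^2 * 18 = 11*18 = 13
  -> B = 13
s = B^a = 13^18 mod 37  (bits of 18 = 10010)
  bit 0 = 1: r = r^2 * 13 mod 37 = 1^2 * 13 = 1*13 = 13
  bit 1 = 0: r = r^2 mod 37 = 13^2 = 21
  bit 2 = 0: r = r^2 mod 37 = 21^2 = 34
  bit 3 = 1: r = r^2 * 13 mod 37 = 34^2 * 13 = 9*13 = 6
  bit 4 = 0: r = r^2 mod 37 = 6^2 = 36
  -> s = B^a = 36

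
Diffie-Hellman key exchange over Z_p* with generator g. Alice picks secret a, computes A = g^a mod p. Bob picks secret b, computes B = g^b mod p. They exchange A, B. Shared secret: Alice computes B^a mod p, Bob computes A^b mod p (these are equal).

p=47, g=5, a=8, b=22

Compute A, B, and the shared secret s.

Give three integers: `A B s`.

Answer: 8 28 6

Derivation:
A = 5^8 mod 47  (bits of 8 = 1000)
  bit 0 = 1: r = r^2 * 5 mod 47 = 1^2 * 5 = 1*5 = 5
  bit 1 = 0: r = r^2 mod 47 = 5^2 = 25
  bit 2 = 0: r = r^2 mod 47 = 25^2 = 14
  bit 3 = 0: r = r^2 mod 47 = 14^2 = 8
  -> A = 8
B = 5^22 mod 47  (bits of 22 = 10110)
  bit 0 = 1: r = r^2 * 5 mod 47 = 1^2 * 5 = 1*5 = 5
  bit 1 = 0: r = r^2 mod 47 = 5^2 = 25
  bit 2 = 1: r = r^2 * 5 mod 47 = 25^2 * 5 = 14*5 = 23
  bit 3 = 1: r = r^2 * 5 mod 47 = 23^2 * 5 = 12*5 = 13
  bit 4 = 0: r = r^2 mod 47 = 13^2 = 28
  -> B = 28
s = B^a = 28^8 mod 47  (bits of 8 = 1000)
  bit 0 = 1: r = r^2 * 28 mod 47 = 1^2 * 28 = 1*28 = 28
  bit 1 = 0: r = r^2 mod 47 = 28^2 = 32
  bit 2 = 0: r = r^2 mod 47 = 32^2 = 37
  bit 3 = 0: r = r^2 mod 47 = 37^2 = 6
  -> s = B^a = 6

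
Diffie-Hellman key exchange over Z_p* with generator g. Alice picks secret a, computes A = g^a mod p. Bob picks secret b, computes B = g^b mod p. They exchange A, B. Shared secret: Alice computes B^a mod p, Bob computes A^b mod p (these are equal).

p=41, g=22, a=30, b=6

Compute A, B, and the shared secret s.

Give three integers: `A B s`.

Answer: 9 21 40

Derivation:
A = 22^30 mod 41  (bits of 30 = 11110)
  bit 0 = 1: r = r^2 * 22 mod 41 = 1^2 * 22 = 1*22 = 22
  bit 1 = 1: r = r^2 * 22 mod 41 = 22^2 * 22 = 33*22 = 29
  bit 2 = 1: r = r^2 * 22 mod 41 = 29^2 * 22 = 21*22 = 11
  bit 3 = 1: r = r^2 * 22 mod 41 = 11^2 * 22 = 39*22 = 38
  bit 4 = 0: r = r^2 mod 41 = 38^2 = 9
  -> A = 9
B = 22^6 mod 41  (bits of 6 = 110)
  bit 0 = 1: r = r^2 * 22 mod 41 = 1^2 * 22 = 1*22 = 22
  bit 1 = 1: r = r^2 * 22 mod 41 = 22^2 * 22 = 33*22 = 29
  bit 2 = 0: r = r^2 mod 41 = 29^2 = 21
  -> B = 21
s = B^a = 21^30 mod 41  (bits of 30 = 11110)
  bit 0 = 1: r = r^2 * 21 mod 41 = 1^2 * 21 = 1*21 = 21
  bit 1 = 1: r = r^2 * 21 mod 41 = 21^2 * 21 = 31*21 = 36
  bit 2 = 1: r = r^2 * 21 mod 41 = 36^2 * 21 = 25*21 = 33
  bit 3 = 1: r = r^2 * 21 mod 41 = 33^2 * 21 = 23*21 = 32
  bit 4 = 0: r = r^2 mod 41 = 32^2 = 40
  -> s = B^a = 40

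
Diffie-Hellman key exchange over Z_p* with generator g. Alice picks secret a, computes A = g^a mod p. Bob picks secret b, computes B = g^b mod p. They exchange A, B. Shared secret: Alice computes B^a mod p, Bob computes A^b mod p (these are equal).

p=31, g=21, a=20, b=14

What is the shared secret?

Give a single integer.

A = 21^20 mod 31  (bits of 20 = 10100)
  bit 0 = 1: r = r^2 * 21 mod 31 = 1^2 * 21 = 1*21 = 21
  bit 1 = 0: r = r^2 mod 31 = 21^2 = 7
  bit 2 = 1: r = r^2 * 21 mod 31 = 7^2 * 21 = 18*21 = 6
  bit 3 = 0: r = r^2 mod 31 = 6^2 = 5
  bit 4 = 0: r = r^2 mod 31 = 5^2 = 25
  -> A = 25
B = 21^14 mod 31  (bits of 14 = 1110)
  bit 0 = 1: r = r^2 * 21 mod 31 = 1^2 * 21 = 1*21 = 21
  bit 1 = 1: r = r^2 * 21 mod 31 = 21^2 * 21 = 7*21 = 23
  bit 2 = 1: r = r^2 * 21 mod 31 = 23^2 * 21 = 2*21 = 11
  bit 3 = 0: r = r^2 mod 31 = 11^2 = 28
  -> B = 28
s = B^a = 28^20 mod 31  (bits of 20 = 10100)
  bit 0 = 1: r = r^2 * 28 mod 31 = 1^2 * 28 = 1*28 = 28
  bit 1 = 0: r = r^2 mod 31 = 28^2 = 9
  bit 2 = 1: r = r^2 * 28 mod 31 = 9^2 * 28 = 19*28 = 5
  bit 3 = 0: r = r^2 mod 31 = 5^2 = 25
  bit 4 = 0: r = r^2 mod 31 = 25^2 = 5
  -> s = B^a = 5

Answer: 5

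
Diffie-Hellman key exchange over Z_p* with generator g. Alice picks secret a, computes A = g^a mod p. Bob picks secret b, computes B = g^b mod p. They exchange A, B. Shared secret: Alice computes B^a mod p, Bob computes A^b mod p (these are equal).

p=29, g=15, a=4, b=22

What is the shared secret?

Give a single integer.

Answer: 20

Derivation:
A = 15^4 mod 29  (bits of 4 = 100)
  bit 0 = 1: r = r^2 * 15 mod 29 = 1^2 * 15 = 1*15 = 15
  bit 1 = 0: r = r^2 mod 29 = 15^2 = 22
  bit 2 = 0: r = r^2 mod 29 = 22^2 = 20
  -> A = 20
B = 15^22 mod 29  (bits of 22 = 10110)
  bit 0 = 1: r = r^2 * 15 mod 29 = 1^2 * 15 = 1*15 = 15
  bit 1 = 0: r = r^2 mod 29 = 15^2 = 22
  bit 2 = 1: r = r^2 * 15 mod 29 = 22^2 * 15 = 20*15 = 10
  bit 3 = 1: r = r^2 * 15 mod 29 = 10^2 * 15 = 13*15 = 21
  bit 4 = 0: r = r^2 mod 29 = 21^2 = 6
  -> B = 6
s = B^a = 6^4 mod 29  (bits of 4 = 100)
  bit 0 = 1: r = r^2 * 6 mod 29 = 1^2 * 6 = 1*6 = 6
  bit 1 = 0: r = r^2 mod 29 = 6^2 = 7
  bit 2 = 0: r = r^2 mod 29 = 7^2 = 20
  -> s = B^a = 20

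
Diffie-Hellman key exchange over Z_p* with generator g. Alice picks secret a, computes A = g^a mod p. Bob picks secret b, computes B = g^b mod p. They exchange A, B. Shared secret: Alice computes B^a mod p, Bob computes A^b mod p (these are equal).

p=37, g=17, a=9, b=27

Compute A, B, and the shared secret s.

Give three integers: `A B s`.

A = 17^9 mod 37  (bits of 9 = 1001)
  bit 0 = 1: r = r^2 * 17 mod 37 = 1^2 * 17 = 1*17 = 17
  bit 1 = 0: r = r^2 mod 37 = 17^2 = 30
  bit 2 = 0: r = r^2 mod 37 = 30^2 = 12
  bit 3 = 1: r = r^2 * 17 mod 37 = 12^2 * 17 = 33*17 = 6
  -> A = 6
B = 17^27 mod 37  (bits of 27 = 11011)
  bit 0 = 1: r = r^2 * 17 mod 37 = 1^2 * 17 = 1*17 = 17
  bit 1 = 1: r = r^2 * 17 mod 37 = 17^2 * 17 = 30*17 = 29
  bit 2 = 0: r = r^2 mod 37 = 29^2 = 27
  bit 3 = 1: r = r^2 * 17 mod 37 = 27^2 * 17 = 26*17 = 35
  bit 4 = 1: r = r^2 * 17 mod 37 = 35^2 * 17 = 4*17 = 31
  -> B = 31
s = B^a = 31^9 mod 37  (bits of 9 = 1001)
  bit 0 = 1: r = r^2 * 31 mod 37 = 1^2 * 31 = 1*31 = 31
  bit 1 = 0: r = r^2 mod 37 = 31^2 = 36
  bit 2 = 0: r = r^2 mod 37 = 36^2 = 1
  bit 3 = 1: r = r^2 * 31 mod 37 = 1^2 * 31 = 1*31 = 31
  -> s = B^a = 31

Answer: 6 31 31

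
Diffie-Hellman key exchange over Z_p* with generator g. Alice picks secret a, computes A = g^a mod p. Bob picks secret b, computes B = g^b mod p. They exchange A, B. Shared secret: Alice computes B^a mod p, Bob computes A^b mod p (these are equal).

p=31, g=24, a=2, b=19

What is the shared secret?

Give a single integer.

A = 24^2 mod 31  (bits of 2 = 10)
  bit 0 = 1: r = r^2 * 24 mod 31 = 1^2 * 24 = 1*24 = 24
  bit 1 = 0: r = r^2 mod 31 = 24^2 = 18
  -> A = 18
B = 24^19 mod 31  (bits of 19 = 10011)
  bit 0 = 1: r = r^2 * 24 mod 31 = 1^2 * 24 = 1*24 = 24
  bit 1 = 0: r = r^2 mod 31 = 24^2 = 18
  bit 2 = 0: r = r^2 mod 31 = 18^2 = 14
  bit 3 = 1: r = r^2 * 24 mod 31 = 14^2 * 24 = 10*24 = 23
  bit 4 = 1: r = r^2 * 24 mod 31 = 23^2 * 24 = 2*24 = 17
  -> B = 17
s = B^a = 17^2 mod 31  (bits of 2 = 10)
  bit 0 = 1: r = r^2 * 17 mod 31 = 1^2 * 17 = 1*17 = 17
  bit 1 = 0: r = r^2 mod 31 = 17^2 = 10
  -> s = B^a = 10

Answer: 10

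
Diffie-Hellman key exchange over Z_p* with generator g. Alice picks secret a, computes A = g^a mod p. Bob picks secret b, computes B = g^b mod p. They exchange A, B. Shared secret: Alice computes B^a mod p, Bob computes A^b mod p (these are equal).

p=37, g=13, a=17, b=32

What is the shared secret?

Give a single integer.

A = 13^17 mod 37  (bits of 17 = 10001)
  bit 0 = 1: r = r^2 * 13 mod 37 = 1^2 * 13 = 1*13 = 13
  bit 1 = 0: r = r^2 mod 37 = 13^2 = 21
  bit 2 = 0: r = r^2 mod 37 = 21^2 = 34
  bit 3 = 0: r = r^2 mod 37 = 34^2 = 9
  bit 4 = 1: r = r^2 * 13 mod 37 = 9^2 * 13 = 7*13 = 17
  -> A = 17
B = 13^32 mod 37  (bits of 32 = 100000)
  bit 0 = 1: r = r^2 * 13 mod 37 = 1^2 * 13 = 1*13 = 13
  bit 1 = 0: r = r^2 mod 37 = 13^2 = 21
  bit 2 = 0: r = r^2 mod 37 = 21^2 = 34
  bit 3 = 0: r = r^2 mod 37 = 34^2 = 9
  bit 4 = 0: r = r^2 mod 37 = 9^2 = 7
  bit 5 = 0: r = r^2 mod 37 = 7^2 = 12
  -> B = 12
s = B^a = 12^17 mod 37  (bits of 17 = 10001)
  bit 0 = 1: r = r^2 * 12 mod 37 = 1^2 * 12 = 1*12 = 12
  bit 1 = 0: r = r^2 mod 37 = 12^2 = 33
  bit 2 = 0: r = r^2 mod 37 = 33^2 = 16
  bit 3 = 0: r = r^2 mod 37 = 16^2 = 34
  bit 4 = 1: r = r^2 * 12 mod 37 = 34^2 * 12 = 9*12 = 34
  -> s = B^a = 34

Answer: 34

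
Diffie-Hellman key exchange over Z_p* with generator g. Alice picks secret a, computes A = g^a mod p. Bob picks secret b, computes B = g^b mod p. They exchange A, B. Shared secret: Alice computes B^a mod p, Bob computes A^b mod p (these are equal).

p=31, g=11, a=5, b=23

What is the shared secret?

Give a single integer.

A = 11^5 mod 31  (bits of 5 = 101)
  bit 0 = 1: r = r^2 * 11 mod 31 = 1^2 * 11 = 1*11 = 11
  bit 1 = 0: r = r^2 mod 31 = 11^2 = 28
  bit 2 = 1: r = r^2 * 11 mod 31 = 28^2 * 11 = 9*11 = 6
  -> A = 6
B = 11^23 mod 31  (bits of 23 = 10111)
  bit 0 = 1: r = r^2 * 11 mod 31 = 1^2 * 11 = 1*11 = 11
  bit 1 = 0: r = r^2 mod 31 = 11^2 = 28
  bit 2 = 1: r = r^2 * 11 mod 31 = 28^2 * 11 = 9*11 = 6
  bit 3 = 1: r = r^2 * 11 mod 31 = 6^2 * 11 = 5*11 = 24
  bit 4 = 1: r = r^2 * 11 mod 31 = 24^2 * 11 = 18*11 = 12
  -> B = 12
s = B^a = 12^5 mod 31  (bits of 5 = 101)
  bit 0 = 1: r = r^2 * 12 mod 31 = 1^2 * 12 = 1*12 = 12
  bit 1 = 0: r = r^2 mod 31 = 12^2 = 20
  bit 2 = 1: r = r^2 * 12 mod 31 = 20^2 * 12 = 28*12 = 26
  -> s = B^a = 26

Answer: 26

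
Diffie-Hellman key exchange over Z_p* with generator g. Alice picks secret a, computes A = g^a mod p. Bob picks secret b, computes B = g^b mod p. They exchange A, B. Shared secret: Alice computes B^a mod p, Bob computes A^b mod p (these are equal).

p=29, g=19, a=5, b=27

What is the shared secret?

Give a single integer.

Answer: 18

Derivation:
A = 19^5 mod 29  (bits of 5 = 101)
  bit 0 = 1: r = r^2 * 19 mod 29 = 1^2 * 19 = 1*19 = 19
  bit 1 = 0: r = r^2 mod 29 = 19^2 = 13
  bit 2 = 1: r = r^2 * 19 mod 29 = 13^2 * 19 = 24*19 = 21
  -> A = 21
B = 19^27 mod 29  (bits of 27 = 11011)
  bit 0 = 1: r = r^2 * 19 mod 29 = 1^2 * 19 = 1*19 = 19
  bit 1 = 1: r = r^2 * 19 mod 29 = 19^2 * 19 = 13*19 = 15
  bit 2 = 0: r = r^2 mod 29 = 15^2 = 22
  bit 3 = 1: r = r^2 * 19 mod 29 = 22^2 * 19 = 20*19 = 3
  bit 4 = 1: r = r^2 * 19 mod 29 = 3^2 * 19 = 9*19 = 26
  -> B = 26
s = B^a = 26^5 mod 29  (bits of 5 = 101)
  bit 0 = 1: r = r^2 * 26 mod 29 = 1^2 * 26 = 1*26 = 26
  bit 1 = 0: r = r^2 mod 29 = 26^2 = 9
  bit 2 = 1: r = r^2 * 26 mod 29 = 9^2 * 26 = 23*26 = 18
  -> s = B^a = 18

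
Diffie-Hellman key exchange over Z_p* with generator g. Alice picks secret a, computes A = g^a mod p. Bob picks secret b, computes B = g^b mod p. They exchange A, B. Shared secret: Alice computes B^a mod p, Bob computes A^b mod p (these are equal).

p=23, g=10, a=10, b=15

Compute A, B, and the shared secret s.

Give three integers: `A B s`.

Answer: 16 5 9

Derivation:
A = 10^10 mod 23  (bits of 10 = 1010)
  bit 0 = 1: r = r^2 * 10 mod 23 = 1^2 * 10 = 1*10 = 10
  bit 1 = 0: r = r^2 mod 23 = 10^2 = 8
  bit 2 = 1: r = r^2 * 10 mod 23 = 8^2 * 10 = 18*10 = 19
  bit 3 = 0: r = r^2 mod 23 = 19^2 = 16
  -> A = 16
B = 10^15 mod 23  (bits of 15 = 1111)
  bit 0 = 1: r = r^2 * 10 mod 23 = 1^2 * 10 = 1*10 = 10
  bit 1 = 1: r = r^2 * 10 mod 23 = 10^2 * 10 = 8*10 = 11
  bit 2 = 1: r = r^2 * 10 mod 23 = 11^2 * 10 = 6*10 = 14
  bit 3 = 1: r = r^2 * 10 mod 23 = 14^2 * 10 = 12*10 = 5
  -> B = 5
s = B^a = 5^10 mod 23  (bits of 10 = 1010)
  bit 0 = 1: r = r^2 * 5 mod 23 = 1^2 * 5 = 1*5 = 5
  bit 1 = 0: r = r^2 mod 23 = 5^2 = 2
  bit 2 = 1: r = r^2 * 5 mod 23 = 2^2 * 5 = 4*5 = 20
  bit 3 = 0: r = r^2 mod 23 = 20^2 = 9
  -> s = B^a = 9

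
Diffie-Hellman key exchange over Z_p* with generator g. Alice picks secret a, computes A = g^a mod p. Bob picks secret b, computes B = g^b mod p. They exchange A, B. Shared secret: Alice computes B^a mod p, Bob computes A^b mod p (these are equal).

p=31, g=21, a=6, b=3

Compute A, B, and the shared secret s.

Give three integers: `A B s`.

A = 21^6 mod 31  (bits of 6 = 110)
  bit 0 = 1: r = r^2 * 21 mod 31 = 1^2 * 21 = 1*21 = 21
  bit 1 = 1: r = r^2 * 21 mod 31 = 21^2 * 21 = 7*21 = 23
  bit 2 = 0: r = r^2 mod 31 = 23^2 = 2
  -> A = 2
B = 21^3 mod 31  (bits of 3 = 11)
  bit 0 = 1: r = r^2 * 21 mod 31 = 1^2 * 21 = 1*21 = 21
  bit 1 = 1: r = r^2 * 21 mod 31 = 21^2 * 21 = 7*21 = 23
  -> B = 23
s = B^a = 23^6 mod 31  (bits of 6 = 110)
  bit 0 = 1: r = r^2 * 23 mod 31 = 1^2 * 23 = 1*23 = 23
  bit 1 = 1: r = r^2 * 23 mod 31 = 23^2 * 23 = 2*23 = 15
  bit 2 = 0: r = r^2 mod 31 = 15^2 = 8
  -> s = B^a = 8

Answer: 2 23 8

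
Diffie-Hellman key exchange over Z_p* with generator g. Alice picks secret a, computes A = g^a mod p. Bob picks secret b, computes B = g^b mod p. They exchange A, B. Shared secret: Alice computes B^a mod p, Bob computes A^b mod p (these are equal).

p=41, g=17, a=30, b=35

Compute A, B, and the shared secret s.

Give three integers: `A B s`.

A = 17^30 mod 41  (bits of 30 = 11110)
  bit 0 = 1: r = r^2 * 17 mod 41 = 1^2 * 17 = 1*17 = 17
  bit 1 = 1: r = r^2 * 17 mod 41 = 17^2 * 17 = 2*17 = 34
  bit 2 = 1: r = r^2 * 17 mod 41 = 34^2 * 17 = 8*17 = 13
  bit 3 = 1: r = r^2 * 17 mod 41 = 13^2 * 17 = 5*17 = 3
  bit 4 = 0: r = r^2 mod 41 = 3^2 = 9
  -> A = 9
B = 17^35 mod 41  (bits of 35 = 100011)
  bit 0 = 1: r = r^2 * 17 mod 41 = 1^2 * 17 = 1*17 = 17
  bit 1 = 0: r = r^2 mod 41 = 17^2 = 2
  bit 2 = 0: r = r^2 mod 41 = 2^2 = 4
  bit 3 = 0: r = r^2 mod 41 = 4^2 = 16
  bit 4 = 1: r = r^2 * 17 mod 41 = 16^2 * 17 = 10*17 = 6
  bit 5 = 1: r = r^2 * 17 mod 41 = 6^2 * 17 = 36*17 = 38
  -> B = 38
s = B^a = 38^30 mod 41  (bits of 30 = 11110)
  bit 0 = 1: r = r^2 * 38 mod 41 = 1^2 * 38 = 1*38 = 38
  bit 1 = 1: r = r^2 * 38 mod 41 = 38^2 * 38 = 9*38 = 14
  bit 2 = 1: r = r^2 * 38 mod 41 = 14^2 * 38 = 32*38 = 27
  bit 3 = 1: r = r^2 * 38 mod 41 = 27^2 * 38 = 32*38 = 27
  bit 4 = 0: r = r^2 mod 41 = 27^2 = 32
  -> s = B^a = 32

Answer: 9 38 32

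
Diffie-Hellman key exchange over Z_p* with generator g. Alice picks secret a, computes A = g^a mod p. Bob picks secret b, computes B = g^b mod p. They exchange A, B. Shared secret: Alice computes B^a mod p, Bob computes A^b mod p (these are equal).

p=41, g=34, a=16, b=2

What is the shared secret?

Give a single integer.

A = 34^16 mod 41  (bits of 16 = 10000)
  bit 0 = 1: r = r^2 * 34 mod 41 = 1^2 * 34 = 1*34 = 34
  bit 1 = 0: r = r^2 mod 41 = 34^2 = 8
  bit 2 = 0: r = r^2 mod 41 = 8^2 = 23
  bit 3 = 0: r = r^2 mod 41 = 23^2 = 37
  bit 4 = 0: r = r^2 mod 41 = 37^2 = 16
  -> A = 16
B = 34^2 mod 41  (bits of 2 = 10)
  bit 0 = 1: r = r^2 * 34 mod 41 = 1^2 * 34 = 1*34 = 34
  bit 1 = 0: r = r^2 mod 41 = 34^2 = 8
  -> B = 8
s = B^a = 8^16 mod 41  (bits of 16 = 10000)
  bit 0 = 1: r = r^2 * 8 mod 41 = 1^2 * 8 = 1*8 = 8
  bit 1 = 0: r = r^2 mod 41 = 8^2 = 23
  bit 2 = 0: r = r^2 mod 41 = 23^2 = 37
  bit 3 = 0: r = r^2 mod 41 = 37^2 = 16
  bit 4 = 0: r = r^2 mod 41 = 16^2 = 10
  -> s = B^a = 10

Answer: 10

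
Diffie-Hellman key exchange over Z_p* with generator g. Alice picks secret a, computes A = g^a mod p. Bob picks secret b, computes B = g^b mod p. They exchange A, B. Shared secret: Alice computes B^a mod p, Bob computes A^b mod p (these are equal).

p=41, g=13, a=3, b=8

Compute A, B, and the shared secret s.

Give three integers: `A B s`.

Answer: 24 10 16

Derivation:
A = 13^3 mod 41  (bits of 3 = 11)
  bit 0 = 1: r = r^2 * 13 mod 41 = 1^2 * 13 = 1*13 = 13
  bit 1 = 1: r = r^2 * 13 mod 41 = 13^2 * 13 = 5*13 = 24
  -> A = 24
B = 13^8 mod 41  (bits of 8 = 1000)
  bit 0 = 1: r = r^2 * 13 mod 41 = 1^2 * 13 = 1*13 = 13
  bit 1 = 0: r = r^2 mod 41 = 13^2 = 5
  bit 2 = 0: r = r^2 mod 41 = 5^2 = 25
  bit 3 = 0: r = r^2 mod 41 = 25^2 = 10
  -> B = 10
s = B^a = 10^3 mod 41  (bits of 3 = 11)
  bit 0 = 1: r = r^2 * 10 mod 41 = 1^2 * 10 = 1*10 = 10
  bit 1 = 1: r = r^2 * 10 mod 41 = 10^2 * 10 = 18*10 = 16
  -> s = B^a = 16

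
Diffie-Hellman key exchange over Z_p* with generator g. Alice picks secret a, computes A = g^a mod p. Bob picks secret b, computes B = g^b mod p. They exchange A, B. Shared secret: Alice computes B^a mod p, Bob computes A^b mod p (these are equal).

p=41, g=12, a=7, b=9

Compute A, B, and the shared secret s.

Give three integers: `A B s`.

Answer: 22 11 35

Derivation:
A = 12^7 mod 41  (bits of 7 = 111)
  bit 0 = 1: r = r^2 * 12 mod 41 = 1^2 * 12 = 1*12 = 12
  bit 1 = 1: r = r^2 * 12 mod 41 = 12^2 * 12 = 21*12 = 6
  bit 2 = 1: r = r^2 * 12 mod 41 = 6^2 * 12 = 36*12 = 22
  -> A = 22
B = 12^9 mod 41  (bits of 9 = 1001)
  bit 0 = 1: r = r^2 * 12 mod 41 = 1^2 * 12 = 1*12 = 12
  bit 1 = 0: r = r^2 mod 41 = 12^2 = 21
  bit 2 = 0: r = r^2 mod 41 = 21^2 = 31
  bit 3 = 1: r = r^2 * 12 mod 41 = 31^2 * 12 = 18*12 = 11
  -> B = 11
s = B^a = 11^7 mod 41  (bits of 7 = 111)
  bit 0 = 1: r = r^2 * 11 mod 41 = 1^2 * 11 = 1*11 = 11
  bit 1 = 1: r = r^2 * 11 mod 41 = 11^2 * 11 = 39*11 = 19
  bit 2 = 1: r = r^2 * 11 mod 41 = 19^2 * 11 = 33*11 = 35
  -> s = B^a = 35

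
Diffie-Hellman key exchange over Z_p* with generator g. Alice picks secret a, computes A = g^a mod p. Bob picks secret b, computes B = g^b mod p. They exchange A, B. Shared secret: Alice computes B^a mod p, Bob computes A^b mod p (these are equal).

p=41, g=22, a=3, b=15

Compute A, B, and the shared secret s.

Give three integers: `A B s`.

Answer: 29 38 14

Derivation:
A = 22^3 mod 41  (bits of 3 = 11)
  bit 0 = 1: r = r^2 * 22 mod 41 = 1^2 * 22 = 1*22 = 22
  bit 1 = 1: r = r^2 * 22 mod 41 = 22^2 * 22 = 33*22 = 29
  -> A = 29
B = 22^15 mod 41  (bits of 15 = 1111)
  bit 0 = 1: r = r^2 * 22 mod 41 = 1^2 * 22 = 1*22 = 22
  bit 1 = 1: r = r^2 * 22 mod 41 = 22^2 * 22 = 33*22 = 29
  bit 2 = 1: r = r^2 * 22 mod 41 = 29^2 * 22 = 21*22 = 11
  bit 3 = 1: r = r^2 * 22 mod 41 = 11^2 * 22 = 39*22 = 38
  -> B = 38
s = B^a = 38^3 mod 41  (bits of 3 = 11)
  bit 0 = 1: r = r^2 * 38 mod 41 = 1^2 * 38 = 1*38 = 38
  bit 1 = 1: r = r^2 * 38 mod 41 = 38^2 * 38 = 9*38 = 14
  -> s = B^a = 14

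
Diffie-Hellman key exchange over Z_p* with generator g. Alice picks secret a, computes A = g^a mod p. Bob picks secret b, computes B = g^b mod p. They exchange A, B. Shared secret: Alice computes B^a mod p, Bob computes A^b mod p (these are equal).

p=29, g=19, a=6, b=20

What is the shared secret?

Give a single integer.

Answer: 25

Derivation:
A = 19^6 mod 29  (bits of 6 = 110)
  bit 0 = 1: r = r^2 * 19 mod 29 = 1^2 * 19 = 1*19 = 19
  bit 1 = 1: r = r^2 * 19 mod 29 = 19^2 * 19 = 13*19 = 15
  bit 2 = 0: r = r^2 mod 29 = 15^2 = 22
  -> A = 22
B = 19^20 mod 29  (bits of 20 = 10100)
  bit 0 = 1: r = r^2 * 19 mod 29 = 1^2 * 19 = 1*19 = 19
  bit 1 = 0: r = r^2 mod 29 = 19^2 = 13
  bit 2 = 1: r = r^2 * 19 mod 29 = 13^2 * 19 = 24*19 = 21
  bit 3 = 0: r = r^2 mod 29 = 21^2 = 6
  bit 4 = 0: r = r^2 mod 29 = 6^2 = 7
  -> B = 7
s = B^a = 7^6 mod 29  (bits of 6 = 110)
  bit 0 = 1: r = r^2 * 7 mod 29 = 1^2 * 7 = 1*7 = 7
  bit 1 = 1: r = r^2 * 7 mod 29 = 7^2 * 7 = 20*7 = 24
  bit 2 = 0: r = r^2 mod 29 = 24^2 = 25
  -> s = B^a = 25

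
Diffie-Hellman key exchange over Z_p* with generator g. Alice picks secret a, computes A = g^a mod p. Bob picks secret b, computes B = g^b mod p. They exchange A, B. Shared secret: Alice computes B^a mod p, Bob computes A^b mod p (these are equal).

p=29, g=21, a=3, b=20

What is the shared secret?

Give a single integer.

Answer: 7

Derivation:
A = 21^3 mod 29  (bits of 3 = 11)
  bit 0 = 1: r = r^2 * 21 mod 29 = 1^2 * 21 = 1*21 = 21
  bit 1 = 1: r = r^2 * 21 mod 29 = 21^2 * 21 = 6*21 = 10
  -> A = 10
B = 21^20 mod 29  (bits of 20 = 10100)
  bit 0 = 1: r = r^2 * 21 mod 29 = 1^2 * 21 = 1*21 = 21
  bit 1 = 0: r = r^2 mod 29 = 21^2 = 6
  bit 2 = 1: r = r^2 * 21 mod 29 = 6^2 * 21 = 7*21 = 2
  bit 3 = 0: r = r^2 mod 29 = 2^2 = 4
  bit 4 = 0: r = r^2 mod 29 = 4^2 = 16
  -> B = 16
s = B^a = 16^3 mod 29  (bits of 3 = 11)
  bit 0 = 1: r = r^2 * 16 mod 29 = 1^2 * 16 = 1*16 = 16
  bit 1 = 1: r = r^2 * 16 mod 29 = 16^2 * 16 = 24*16 = 7
  -> s = B^a = 7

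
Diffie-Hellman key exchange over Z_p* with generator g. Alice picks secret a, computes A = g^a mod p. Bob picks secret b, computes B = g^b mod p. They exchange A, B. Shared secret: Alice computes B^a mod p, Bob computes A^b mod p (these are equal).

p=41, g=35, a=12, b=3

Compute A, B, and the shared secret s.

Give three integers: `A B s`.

Answer: 4 30 23

Derivation:
A = 35^12 mod 41  (bits of 12 = 1100)
  bit 0 = 1: r = r^2 * 35 mod 41 = 1^2 * 35 = 1*35 = 35
  bit 1 = 1: r = r^2 * 35 mod 41 = 35^2 * 35 = 36*35 = 30
  bit 2 = 0: r = r^2 mod 41 = 30^2 = 39
  bit 3 = 0: r = r^2 mod 41 = 39^2 = 4
  -> A = 4
B = 35^3 mod 41  (bits of 3 = 11)
  bit 0 = 1: r = r^2 * 35 mod 41 = 1^2 * 35 = 1*35 = 35
  bit 1 = 1: r = r^2 * 35 mod 41 = 35^2 * 35 = 36*35 = 30
  -> B = 30
s = B^a = 30^12 mod 41  (bits of 12 = 1100)
  bit 0 = 1: r = r^2 * 30 mod 41 = 1^2 * 30 = 1*30 = 30
  bit 1 = 1: r = r^2 * 30 mod 41 = 30^2 * 30 = 39*30 = 22
  bit 2 = 0: r = r^2 mod 41 = 22^2 = 33
  bit 3 = 0: r = r^2 mod 41 = 33^2 = 23
  -> s = B^a = 23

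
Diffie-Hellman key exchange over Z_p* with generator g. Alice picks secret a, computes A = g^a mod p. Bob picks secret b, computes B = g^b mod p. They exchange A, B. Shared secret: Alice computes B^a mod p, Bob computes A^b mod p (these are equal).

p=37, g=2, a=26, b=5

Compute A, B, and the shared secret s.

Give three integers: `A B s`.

Answer: 3 32 21

Derivation:
A = 2^26 mod 37  (bits of 26 = 11010)
  bit 0 = 1: r = r^2 * 2 mod 37 = 1^2 * 2 = 1*2 = 2
  bit 1 = 1: r = r^2 * 2 mod 37 = 2^2 * 2 = 4*2 = 8
  bit 2 = 0: r = r^2 mod 37 = 8^2 = 27
  bit 3 = 1: r = r^2 * 2 mod 37 = 27^2 * 2 = 26*2 = 15
  bit 4 = 0: r = r^2 mod 37 = 15^2 = 3
  -> A = 3
B = 2^5 mod 37  (bits of 5 = 101)
  bit 0 = 1: r = r^2 * 2 mod 37 = 1^2 * 2 = 1*2 = 2
  bit 1 = 0: r = r^2 mod 37 = 2^2 = 4
  bit 2 = 1: r = r^2 * 2 mod 37 = 4^2 * 2 = 16*2 = 32
  -> B = 32
s = B^a = 32^26 mod 37  (bits of 26 = 11010)
  bit 0 = 1: r = r^2 * 32 mod 37 = 1^2 * 32 = 1*32 = 32
  bit 1 = 1: r = r^2 * 32 mod 37 = 32^2 * 32 = 25*32 = 23
  bit 2 = 0: r = r^2 mod 37 = 23^2 = 11
  bit 3 = 1: r = r^2 * 32 mod 37 = 11^2 * 32 = 10*32 = 24
  bit 4 = 0: r = r^2 mod 37 = 24^2 = 21
  -> s = B^a = 21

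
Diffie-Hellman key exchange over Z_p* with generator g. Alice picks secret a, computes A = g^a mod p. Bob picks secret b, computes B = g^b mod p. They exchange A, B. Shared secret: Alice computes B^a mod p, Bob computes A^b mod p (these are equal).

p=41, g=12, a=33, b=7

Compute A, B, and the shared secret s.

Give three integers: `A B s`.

A = 12^33 mod 41  (bits of 33 = 100001)
  bit 0 = 1: r = r^2 * 12 mod 41 = 1^2 * 12 = 1*12 = 12
  bit 1 = 0: r = r^2 mod 41 = 12^2 = 21
  bit 2 = 0: r = r^2 mod 41 = 21^2 = 31
  bit 3 = 0: r = r^2 mod 41 = 31^2 = 18
  bit 4 = 0: r = r^2 mod 41 = 18^2 = 37
  bit 5 = 1: r = r^2 * 12 mod 41 = 37^2 * 12 = 16*12 = 28
  -> A = 28
B = 12^7 mod 41  (bits of 7 = 111)
  bit 0 = 1: r = r^2 * 12 mod 41 = 1^2 * 12 = 1*12 = 12
  bit 1 = 1: r = r^2 * 12 mod 41 = 12^2 * 12 = 21*12 = 6
  bit 2 = 1: r = r^2 * 12 mod 41 = 6^2 * 12 = 36*12 = 22
  -> B = 22
s = B^a = 22^33 mod 41  (bits of 33 = 100001)
  bit 0 = 1: r = r^2 * 22 mod 41 = 1^2 * 22 = 1*22 = 22
  bit 1 = 0: r = r^2 mod 41 = 22^2 = 33
  bit 2 = 0: r = r^2 mod 41 = 33^2 = 23
  bit 3 = 0: r = r^2 mod 41 = 23^2 = 37
  bit 4 = 0: r = r^2 mod 41 = 37^2 = 16
  bit 5 = 1: r = r^2 * 22 mod 41 = 16^2 * 22 = 10*22 = 15
  -> s = B^a = 15

Answer: 28 22 15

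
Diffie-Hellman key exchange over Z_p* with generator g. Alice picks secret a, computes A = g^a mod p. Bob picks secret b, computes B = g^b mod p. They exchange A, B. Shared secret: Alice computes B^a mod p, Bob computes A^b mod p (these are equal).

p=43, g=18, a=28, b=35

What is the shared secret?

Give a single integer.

Answer: 6

Derivation:
A = 18^28 mod 43  (bits of 28 = 11100)
  bit 0 = 1: r = r^2 * 18 mod 43 = 1^2 * 18 = 1*18 = 18
  bit 1 = 1: r = r^2 * 18 mod 43 = 18^2 * 18 = 23*18 = 27
  bit 2 = 1: r = r^2 * 18 mod 43 = 27^2 * 18 = 41*18 = 7
  bit 3 = 0: r = r^2 mod 43 = 7^2 = 6
  bit 4 = 0: r = r^2 mod 43 = 6^2 = 36
  -> A = 36
B = 18^35 mod 43  (bits of 35 = 100011)
  bit 0 = 1: r = r^2 * 18 mod 43 = 1^2 * 18 = 1*18 = 18
  bit 1 = 0: r = r^2 mod 43 = 18^2 = 23
  bit 2 = 0: r = r^2 mod 43 = 23^2 = 13
  bit 3 = 0: r = r^2 mod 43 = 13^2 = 40
  bit 4 = 1: r = r^2 * 18 mod 43 = 40^2 * 18 = 9*18 = 33
  bit 5 = 1: r = r^2 * 18 mod 43 = 33^2 * 18 = 14*18 = 37
  -> B = 37
s = B^a = 37^28 mod 43  (bits of 28 = 11100)
  bit 0 = 1: r = r^2 * 37 mod 43 = 1^2 * 37 = 1*37 = 37
  bit 1 = 1: r = r^2 * 37 mod 43 = 37^2 * 37 = 36*37 = 42
  bit 2 = 1: r = r^2 * 37 mod 43 = 42^2 * 37 = 1*37 = 37
  bit 3 = 0: r = r^2 mod 43 = 37^2 = 36
  bit 4 = 0: r = r^2 mod 43 = 36^2 = 6
  -> s = B^a = 6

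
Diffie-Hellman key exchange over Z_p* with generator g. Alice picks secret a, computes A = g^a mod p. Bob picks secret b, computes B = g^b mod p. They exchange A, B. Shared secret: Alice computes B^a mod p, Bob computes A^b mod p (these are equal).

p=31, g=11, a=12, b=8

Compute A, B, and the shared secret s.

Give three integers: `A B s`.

A = 11^12 mod 31  (bits of 12 = 1100)
  bit 0 = 1: r = r^2 * 11 mod 31 = 1^2 * 11 = 1*11 = 11
  bit 1 = 1: r = r^2 * 11 mod 31 = 11^2 * 11 = 28*11 = 29
  bit 2 = 0: r = r^2 mod 31 = 29^2 = 4
  bit 3 = 0: r = r^2 mod 31 = 4^2 = 16
  -> A = 16
B = 11^8 mod 31  (bits of 8 = 1000)
  bit 0 = 1: r = r^2 * 11 mod 31 = 1^2 * 11 = 1*11 = 11
  bit 1 = 0: r = r^2 mod 31 = 11^2 = 28
  bit 2 = 0: r = r^2 mod 31 = 28^2 = 9
  bit 3 = 0: r = r^2 mod 31 = 9^2 = 19
  -> B = 19
s = B^a = 19^12 mod 31  (bits of 12 = 1100)
  bit 0 = 1: r = r^2 * 19 mod 31 = 1^2 * 19 = 1*19 = 19
  bit 1 = 1: r = r^2 * 19 mod 31 = 19^2 * 19 = 20*19 = 8
  bit 2 = 0: r = r^2 mod 31 = 8^2 = 2
  bit 3 = 0: r = r^2 mod 31 = 2^2 = 4
  -> s = B^a = 4

Answer: 16 19 4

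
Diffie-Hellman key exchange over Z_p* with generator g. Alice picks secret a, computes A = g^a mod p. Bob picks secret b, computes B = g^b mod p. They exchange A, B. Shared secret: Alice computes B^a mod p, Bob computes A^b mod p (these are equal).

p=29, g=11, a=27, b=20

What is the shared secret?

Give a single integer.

A = 11^27 mod 29  (bits of 27 = 11011)
  bit 0 = 1: r = r^2 * 11 mod 29 = 1^2 * 11 = 1*11 = 11
  bit 1 = 1: r = r^2 * 11 mod 29 = 11^2 * 11 = 5*11 = 26
  bit 2 = 0: r = r^2 mod 29 = 26^2 = 9
  bit 3 = 1: r = r^2 * 11 mod 29 = 9^2 * 11 = 23*11 = 21
  bit 4 = 1: r = r^2 * 11 mod 29 = 21^2 * 11 = 6*11 = 8
  -> A = 8
B = 11^20 mod 29  (bits of 20 = 10100)
  bit 0 = 1: r = r^2 * 11 mod 29 = 1^2 * 11 = 1*11 = 11
  bit 1 = 0: r = r^2 mod 29 = 11^2 = 5
  bit 2 = 1: r = r^2 * 11 mod 29 = 5^2 * 11 = 25*11 = 14
  bit 3 = 0: r = r^2 mod 29 = 14^2 = 22
  bit 4 = 0: r = r^2 mod 29 = 22^2 = 20
  -> B = 20
s = B^a = 20^27 mod 29  (bits of 27 = 11011)
  bit 0 = 1: r = r^2 * 20 mod 29 = 1^2 * 20 = 1*20 = 20
  bit 1 = 1: r = r^2 * 20 mod 29 = 20^2 * 20 = 23*20 = 25
  bit 2 = 0: r = r^2 mod 29 = 25^2 = 16
  bit 3 = 1: r = r^2 * 20 mod 29 = 16^2 * 20 = 24*20 = 16
  bit 4 = 1: r = r^2 * 20 mod 29 = 16^2 * 20 = 24*20 = 16
  -> s = B^a = 16

Answer: 16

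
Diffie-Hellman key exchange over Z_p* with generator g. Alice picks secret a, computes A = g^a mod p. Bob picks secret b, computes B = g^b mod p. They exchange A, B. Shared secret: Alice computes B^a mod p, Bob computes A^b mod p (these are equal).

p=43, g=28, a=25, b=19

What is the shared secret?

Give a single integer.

Answer: 34

Derivation:
A = 28^25 mod 43  (bits of 25 = 11001)
  bit 0 = 1: r = r^2 * 28 mod 43 = 1^2 * 28 = 1*28 = 28
  bit 1 = 1: r = r^2 * 28 mod 43 = 28^2 * 28 = 10*28 = 22
  bit 2 = 0: r = r^2 mod 43 = 22^2 = 11
  bit 3 = 0: r = r^2 mod 43 = 11^2 = 35
  bit 4 = 1: r = r^2 * 28 mod 43 = 35^2 * 28 = 21*28 = 29
  -> A = 29
B = 28^19 mod 43  (bits of 19 = 10011)
  bit 0 = 1: r = r^2 * 28 mod 43 = 1^2 * 28 = 1*28 = 28
  bit 1 = 0: r = r^2 mod 43 = 28^2 = 10
  bit 2 = 0: r = r^2 mod 43 = 10^2 = 14
  bit 3 = 1: r = r^2 * 28 mod 43 = 14^2 * 28 = 24*28 = 27
  bit 4 = 1: r = r^2 * 28 mod 43 = 27^2 * 28 = 41*28 = 30
  -> B = 30
s = B^a = 30^25 mod 43  (bits of 25 = 11001)
  bit 0 = 1: r = r^2 * 30 mod 43 = 1^2 * 30 = 1*30 = 30
  bit 1 = 1: r = r^2 * 30 mod 43 = 30^2 * 30 = 40*30 = 39
  bit 2 = 0: r = r^2 mod 43 = 39^2 = 16
  bit 3 = 0: r = r^2 mod 43 = 16^2 = 41
  bit 4 = 1: r = r^2 * 30 mod 43 = 41^2 * 30 = 4*30 = 34
  -> s = B^a = 34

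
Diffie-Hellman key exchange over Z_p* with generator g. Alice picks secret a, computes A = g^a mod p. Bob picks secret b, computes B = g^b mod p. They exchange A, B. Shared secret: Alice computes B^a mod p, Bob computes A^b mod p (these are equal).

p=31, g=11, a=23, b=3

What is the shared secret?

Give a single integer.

A = 11^23 mod 31  (bits of 23 = 10111)
  bit 0 = 1: r = r^2 * 11 mod 31 = 1^2 * 11 = 1*11 = 11
  bit 1 = 0: r = r^2 mod 31 = 11^2 = 28
  bit 2 = 1: r = r^2 * 11 mod 31 = 28^2 * 11 = 9*11 = 6
  bit 3 = 1: r = r^2 * 11 mod 31 = 6^2 * 11 = 5*11 = 24
  bit 4 = 1: r = r^2 * 11 mod 31 = 24^2 * 11 = 18*11 = 12
  -> A = 12
B = 11^3 mod 31  (bits of 3 = 11)
  bit 0 = 1: r = r^2 * 11 mod 31 = 1^2 * 11 = 1*11 = 11
  bit 1 = 1: r = r^2 * 11 mod 31 = 11^2 * 11 = 28*11 = 29
  -> B = 29
s = B^a = 29^23 mod 31  (bits of 23 = 10111)
  bit 0 = 1: r = r^2 * 29 mod 31 = 1^2 * 29 = 1*29 = 29
  bit 1 = 0: r = r^2 mod 31 = 29^2 = 4
  bit 2 = 1: r = r^2 * 29 mod 31 = 4^2 * 29 = 16*29 = 30
  bit 3 = 1: r = r^2 * 29 mod 31 = 30^2 * 29 = 1*29 = 29
  bit 4 = 1: r = r^2 * 29 mod 31 = 29^2 * 29 = 4*29 = 23
  -> s = B^a = 23

Answer: 23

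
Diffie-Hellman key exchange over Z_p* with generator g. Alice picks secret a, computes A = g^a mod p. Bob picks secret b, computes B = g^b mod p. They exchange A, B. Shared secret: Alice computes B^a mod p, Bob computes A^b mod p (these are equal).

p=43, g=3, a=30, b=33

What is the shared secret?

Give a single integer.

Answer: 16

Derivation:
A = 3^30 mod 43  (bits of 30 = 11110)
  bit 0 = 1: r = r^2 * 3 mod 43 = 1^2 * 3 = 1*3 = 3
  bit 1 = 1: r = r^2 * 3 mod 43 = 3^2 * 3 = 9*3 = 27
  bit 2 = 1: r = r^2 * 3 mod 43 = 27^2 * 3 = 41*3 = 37
  bit 3 = 1: r = r^2 * 3 mod 43 = 37^2 * 3 = 36*3 = 22
  bit 4 = 0: r = r^2 mod 43 = 22^2 = 11
  -> A = 11
B = 3^33 mod 43  (bits of 33 = 100001)
  bit 0 = 1: r = r^2 * 3 mod 43 = 1^2 * 3 = 1*3 = 3
  bit 1 = 0: r = r^2 mod 43 = 3^2 = 9
  bit 2 = 0: r = r^2 mod 43 = 9^2 = 38
  bit 3 = 0: r = r^2 mod 43 = 38^2 = 25
  bit 4 = 0: r = r^2 mod 43 = 25^2 = 23
  bit 5 = 1: r = r^2 * 3 mod 43 = 23^2 * 3 = 13*3 = 39
  -> B = 39
s = B^a = 39^30 mod 43  (bits of 30 = 11110)
  bit 0 = 1: r = r^2 * 39 mod 43 = 1^2 * 39 = 1*39 = 39
  bit 1 = 1: r = r^2 * 39 mod 43 = 39^2 * 39 = 16*39 = 22
  bit 2 = 1: r = r^2 * 39 mod 43 = 22^2 * 39 = 11*39 = 42
  bit 3 = 1: r = r^2 * 39 mod 43 = 42^2 * 39 = 1*39 = 39
  bit 4 = 0: r = r^2 mod 43 = 39^2 = 16
  -> s = B^a = 16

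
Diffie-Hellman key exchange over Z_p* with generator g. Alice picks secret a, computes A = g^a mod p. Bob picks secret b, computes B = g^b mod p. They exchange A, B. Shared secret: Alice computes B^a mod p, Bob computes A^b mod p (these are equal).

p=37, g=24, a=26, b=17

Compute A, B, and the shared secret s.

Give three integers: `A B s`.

A = 24^26 mod 37  (bits of 26 = 11010)
  bit 0 = 1: r = r^2 * 24 mod 37 = 1^2 * 24 = 1*24 = 24
  bit 1 = 1: r = r^2 * 24 mod 37 = 24^2 * 24 = 21*24 = 23
  bit 2 = 0: r = r^2 mod 37 = 23^2 = 11
  bit 3 = 1: r = r^2 * 24 mod 37 = 11^2 * 24 = 10*24 = 18
  bit 4 = 0: r = r^2 mod 37 = 18^2 = 28
  -> A = 28
B = 24^17 mod 37  (bits of 17 = 10001)
  bit 0 = 1: r = r^2 * 24 mod 37 = 1^2 * 24 = 1*24 = 24
  bit 1 = 0: r = r^2 mod 37 = 24^2 = 21
  bit 2 = 0: r = r^2 mod 37 = 21^2 = 34
  bit 3 = 0: r = r^2 mod 37 = 34^2 = 9
  bit 4 = 1: r = r^2 * 24 mod 37 = 9^2 * 24 = 7*24 = 20
  -> B = 20
s = B^a = 20^26 mod 37  (bits of 26 = 11010)
  bit 0 = 1: r = r^2 * 20 mod 37 = 1^2 * 20 = 1*20 = 20
  bit 1 = 1: r = r^2 * 20 mod 37 = 20^2 * 20 = 30*20 = 8
  bit 2 = 0: r = r^2 mod 37 = 8^2 = 27
  bit 3 = 1: r = r^2 * 20 mod 37 = 27^2 * 20 = 26*20 = 2
  bit 4 = 0: r = r^2 mod 37 = 2^2 = 4
  -> s = B^a = 4

Answer: 28 20 4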